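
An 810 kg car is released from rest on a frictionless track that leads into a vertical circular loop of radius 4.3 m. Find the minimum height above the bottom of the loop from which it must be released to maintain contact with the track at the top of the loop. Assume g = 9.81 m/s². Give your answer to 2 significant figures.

h = 11 m

At the top, for minimum speed gravity alone supplies the centripetal force: mg = mv_top²/r ⇒ v_top² = gr = 42.18 m²/s²
Energy conservation from release height h to the top (height 2r): mgh = ½mv_top² + mg(2r)
h = v_top²/(2g) + 2r = r/2 + 2r = 5r/2 = 10.75 m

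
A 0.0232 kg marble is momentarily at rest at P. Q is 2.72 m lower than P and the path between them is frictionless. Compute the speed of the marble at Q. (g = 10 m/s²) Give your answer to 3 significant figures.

v = 7.38 m/s

By conservation of mechanical energy, mgh = ½mv²
v = √(2gh) = √(2 × 10 × 2.72) = √54.400 = 7.376 m/s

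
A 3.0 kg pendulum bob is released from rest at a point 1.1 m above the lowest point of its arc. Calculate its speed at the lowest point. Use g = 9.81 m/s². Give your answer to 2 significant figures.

Mechanical energy is conserved (no friction): mgh = ½mv²
The mass cancels from both sides.
v = √(2gh) = √(2 × 9.81 × 1.1) = √21.582 = 4.646 m/s

v = 4.6 m/s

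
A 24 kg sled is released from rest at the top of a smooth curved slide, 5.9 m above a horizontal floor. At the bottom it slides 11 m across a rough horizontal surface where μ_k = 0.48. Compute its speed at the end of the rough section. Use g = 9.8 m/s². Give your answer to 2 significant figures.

v = 3.5 m/s

Energy bookkeeping (friction removes W_f = μ_k N d):
mgh = ½mv² + μ_k m g d
W_f = μ_k mg d = (0.48)(24)(9.8)(11) = 1242 J
½mv² = mgh − W_f = 1387.7 − 1242 = 145.82 J
v = √(2 × 145.82/24) = 3.486 m/s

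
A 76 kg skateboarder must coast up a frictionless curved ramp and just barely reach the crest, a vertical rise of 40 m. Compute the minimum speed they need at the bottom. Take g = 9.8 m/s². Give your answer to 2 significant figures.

At the top they are momentarily at rest, so all KE converts to PE: ½mv² = mgh
v = √(2gh) = √(2 × 9.8 × 40) = 28.00 m/s

v = 28 m/s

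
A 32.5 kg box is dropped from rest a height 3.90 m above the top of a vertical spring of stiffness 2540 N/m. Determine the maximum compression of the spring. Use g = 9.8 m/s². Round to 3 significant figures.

x = 1.12 m

Measuring PE from the top of the relaxed spring, at max compression the box has dropped H + x with zero KE, so:
mg(H + x) = ½kx²
½(2540)x² − (32.5)(9.8)x − (32.5)(9.8)(3.90) = 0
1270x² − 318.5x − 1242 = 0
x = [318.5 + √(101442 + 6.3101e+06)]/(2 × 1270) = 1.122 m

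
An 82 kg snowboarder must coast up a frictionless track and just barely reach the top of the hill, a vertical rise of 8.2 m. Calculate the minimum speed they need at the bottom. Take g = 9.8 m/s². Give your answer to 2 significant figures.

At the top they are momentarily at rest, so all KE converts to PE: ½mv² = mgh
v = √(2gh) = √(2 × 9.8 × 8.2) = 12.68 m/s

v = 13 m/s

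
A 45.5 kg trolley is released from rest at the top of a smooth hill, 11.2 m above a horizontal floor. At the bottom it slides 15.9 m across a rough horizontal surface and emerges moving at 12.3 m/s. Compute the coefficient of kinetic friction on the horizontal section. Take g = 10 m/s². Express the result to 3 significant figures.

Energy at the top = energy at the end + work done against friction:
mgh = ½mv² + μ_k m g d
mgh = 5096.0 J; ½mv² = 3441.8 J
W_f = 5096.0 − 3441.8 = 1654 J
μ_k = W_f/(mg·d) = 1654/(455.0 × 15.9) = 0.2286

μ_k = 0.229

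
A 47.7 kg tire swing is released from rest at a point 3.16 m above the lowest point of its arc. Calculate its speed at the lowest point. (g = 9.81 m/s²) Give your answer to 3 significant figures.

Energy conservation between the two points: mgh = ½mv²
The mass cancels from both sides.
v = √(2gh) = √(2 × 9.81 × 3.16) = √61.999 = 7.874 m/s

v = 7.87 m/s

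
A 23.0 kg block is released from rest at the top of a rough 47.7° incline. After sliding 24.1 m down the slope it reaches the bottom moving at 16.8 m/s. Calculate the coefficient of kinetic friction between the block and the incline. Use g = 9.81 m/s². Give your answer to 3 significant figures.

μ_k = 0.212

Energy balance down the incline: mg L sinθ − ½mv² = μ_k (mg cosθ) L
mgL sinθ = 4021.9 J; ½mv² = 3245.8 J
W_f = 4021.9 − 3245.8 = 776.1 J
μ_k = W_f/(mg cosθ · L) = 776.1/(151.9 × 24.1) = 0.2121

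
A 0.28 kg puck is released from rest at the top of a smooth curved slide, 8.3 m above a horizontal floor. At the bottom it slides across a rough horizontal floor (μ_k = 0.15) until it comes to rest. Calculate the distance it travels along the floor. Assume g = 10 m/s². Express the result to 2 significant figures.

d = 55 m

Energy at the top = energy at the end + work done against friction:
At rest all PE has been dissipated by friction: mgh = μ_k m g d
d = h/μ_k = 8.3/0.15 = 55.33 m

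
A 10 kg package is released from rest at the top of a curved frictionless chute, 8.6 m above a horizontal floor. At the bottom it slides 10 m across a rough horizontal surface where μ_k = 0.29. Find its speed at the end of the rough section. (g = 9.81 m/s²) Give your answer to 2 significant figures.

v = 11 m/s

Energy bookkeeping (friction removes W_f = μ_k N d):
mgh = ½mv² + μ_k m g d
W_f = μ_k mg d = (0.29)(10)(9.81)(10) = 284.5 J
½mv² = mgh − W_f = 843.66 − 284.5 = 559.17 J
v = √(2 × 559.17/10) = 10.58 m/s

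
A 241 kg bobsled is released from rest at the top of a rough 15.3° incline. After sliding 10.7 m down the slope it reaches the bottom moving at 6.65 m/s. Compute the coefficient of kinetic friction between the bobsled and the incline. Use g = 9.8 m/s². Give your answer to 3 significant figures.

μ_k = 0.0550

mgh = ½mv² + μ_k (mg cosθ) L, with h = L sinθ
mgL sinθ = 6668.4 J; ½mv² = 5328.8 J
W_f = 6668.4 − 5328.8 = 1340 J
μ_k = W_f/(mg cosθ · L) = 1340/(2278 × 10.7) = 0.05496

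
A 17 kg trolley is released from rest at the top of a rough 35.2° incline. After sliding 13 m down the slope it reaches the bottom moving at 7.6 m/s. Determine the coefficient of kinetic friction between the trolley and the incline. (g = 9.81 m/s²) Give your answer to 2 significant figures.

The energy dissipated by friction is the PE lost minus the KE gained:
mgL sinθ = 1249.7 J; ½mv² = 490.96 J
W_f = 1249.7 − 490.96 = 758.8 J
μ_k = W_f/(mg cosθ · L) = 758.8/(136.3 × 13) = 0.4283

μ_k = 0.43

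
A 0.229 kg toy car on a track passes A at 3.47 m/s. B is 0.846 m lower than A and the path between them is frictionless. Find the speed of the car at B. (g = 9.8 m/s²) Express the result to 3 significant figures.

v = 5.35 m/s

Energy conservation between the two points: ½mv₀² + mgh = ½mv²
v² = v₀² + 2gh = (3.47)² + 2(9.8)(0.846) = 28.623
v = √28.623 = 5.350 m/s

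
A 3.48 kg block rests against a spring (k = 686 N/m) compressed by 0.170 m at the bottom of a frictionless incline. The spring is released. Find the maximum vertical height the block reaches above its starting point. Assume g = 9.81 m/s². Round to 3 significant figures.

h = 0.290 m

At maximum height the block is at rest, so ½kx² = mgh
h = kx²/(2mg) = (686)(0.170)²/(2 × 3.48 × 9.81) = 0.2904 m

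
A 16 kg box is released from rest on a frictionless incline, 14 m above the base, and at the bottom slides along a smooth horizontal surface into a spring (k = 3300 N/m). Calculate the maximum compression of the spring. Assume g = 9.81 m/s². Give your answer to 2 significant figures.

x = 1.2 m

Gravitational PE at the top equals spring PE at max compression: mgh = ½kx²
x = √(2mgh/k) = √(2 × 16 × 9.81 × 14 / 3300) = 1.154 m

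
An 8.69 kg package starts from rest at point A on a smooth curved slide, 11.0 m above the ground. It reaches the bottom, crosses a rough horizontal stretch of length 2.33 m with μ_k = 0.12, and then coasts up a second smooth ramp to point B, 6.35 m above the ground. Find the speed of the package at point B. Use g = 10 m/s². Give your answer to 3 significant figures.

Energy at A: mgh₁ = (8.69)(10)(11.0) = 955.90 J
Friction loss: W_f = μ_k mg d = 24.30 J
At B: ½mv² + mgh₂ = mgh₁ − W_f
½mv² = 955.90 − 24.30 − 551.81 = 379.79 J
v = √(2 × 379.79/8.69) = 9.349 m/s

v = 9.35 m/s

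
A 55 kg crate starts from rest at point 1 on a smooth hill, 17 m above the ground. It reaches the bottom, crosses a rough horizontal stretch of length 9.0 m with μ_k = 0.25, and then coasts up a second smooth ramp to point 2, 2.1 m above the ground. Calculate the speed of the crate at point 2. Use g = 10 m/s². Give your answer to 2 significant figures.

v = 16 m/s

Energy at 1: mgh₁ = (55)(10)(17) = 9350.0 J
Friction loss: W_f = μ_k mg d = 1238 J
At 2: ½mv² + mgh₂ = mgh₁ − W_f
½mv² = 9350.0 − 1238 − 1155.0 = 6957.5 J
v = √(2 × 6957.5/55) = 15.91 m/s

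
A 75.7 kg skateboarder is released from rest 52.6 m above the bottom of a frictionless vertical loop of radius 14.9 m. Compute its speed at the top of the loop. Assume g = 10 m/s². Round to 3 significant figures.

Energy conservation: mgh = ½mv_top² + mg(2r)
v_top² = 2g(h − 2r) = 2(10)(52.6 − 29.80) = 456.0
v_top = 21.35 m/s

v = 21.4 m/s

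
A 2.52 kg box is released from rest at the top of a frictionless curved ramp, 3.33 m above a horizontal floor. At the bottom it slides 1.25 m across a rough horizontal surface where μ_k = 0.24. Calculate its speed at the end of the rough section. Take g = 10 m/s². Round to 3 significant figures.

Energy at the top = energy at the end + work done against friction:
mgh = ½mv² + μ_k m g d
W_f = μ_k mg d = (0.24)(2.52)(10)(1.25) = 7.560 J
½mv² = mgh − W_f = 83.916 − 7.560 = 76.356 J
v = √(2 × 76.356/2.52) = 7.785 m/s

v = 7.78 m/s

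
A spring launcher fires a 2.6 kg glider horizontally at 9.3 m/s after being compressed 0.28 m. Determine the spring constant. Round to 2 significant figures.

k = 2900 N/m

½kx² = ½mv²
k = mv²/x² = (2.6)(9.3)²/(0.28)² = 2868 N/m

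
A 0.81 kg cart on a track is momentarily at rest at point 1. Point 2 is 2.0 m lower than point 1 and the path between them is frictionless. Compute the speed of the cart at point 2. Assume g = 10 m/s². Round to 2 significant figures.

v = 6.3 m/s

By conservation of mechanical energy, mgh = ½mv²
v = √(2gh) = √(2 × 10 × 2.0) = √40.000 = 6.325 m/s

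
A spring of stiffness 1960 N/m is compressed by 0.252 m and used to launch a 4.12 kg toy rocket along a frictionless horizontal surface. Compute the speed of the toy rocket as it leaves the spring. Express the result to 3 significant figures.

The toy rocket leaves the spring when the spring is at natural length, so ½kx² = ½mv²
v = x√(k/m) = 0.252 × √(1960/4.12) = 5.496 m/s

v = 5.50 m/s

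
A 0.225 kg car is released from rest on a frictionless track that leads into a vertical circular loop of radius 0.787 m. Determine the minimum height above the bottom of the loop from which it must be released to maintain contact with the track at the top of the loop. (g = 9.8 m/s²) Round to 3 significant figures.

h = 1.97 m

At the top, for minimum speed gravity alone supplies the centripetal force: mg = mv_top²/r ⇒ v_top² = gr = 7.713 m²/s²
Energy conservation from release height h to the top (height 2r): mgh = ½mv_top² + mg(2r)
h = v_top²/(2g) + 2r = r/2 + 2r = 5r/2 = 1.968 m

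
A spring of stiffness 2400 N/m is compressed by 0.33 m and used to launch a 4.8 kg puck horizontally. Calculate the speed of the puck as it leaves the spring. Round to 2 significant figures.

Conservation of energy: ½kx² = ½mv²
v = x√(k/m) = 0.33 × √(2400/4.8) = 7.379 m/s

v = 7.4 m/s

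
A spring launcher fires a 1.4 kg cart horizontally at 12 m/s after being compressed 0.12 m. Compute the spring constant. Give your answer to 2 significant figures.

k = 14000 N/m

Energy stored in the spring equals the launch KE: ½kx² = ½mv²
k = mv²/x² = (1.4)(12)²/(0.12)² = 14000 N/m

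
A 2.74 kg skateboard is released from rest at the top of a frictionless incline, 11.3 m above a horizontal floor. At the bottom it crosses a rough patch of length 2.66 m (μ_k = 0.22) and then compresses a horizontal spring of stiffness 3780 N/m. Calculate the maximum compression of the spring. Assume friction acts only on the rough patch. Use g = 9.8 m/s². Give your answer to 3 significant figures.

x = 0.390 m

Initial energy: E₁ = mgh = (2.74)(9.8)(11.3) = 303.43 J
Friction removes W_f = μ_k mg d = (0.22)(2.74)(9.8)(2.66) = 15.71 J
Energy reaching the spring: E = 303.43 − 15.71 = 287.71 J
At max compression ½kx² = E ⇒ x = √(2E/k) = √(2 × 287.71/3780) = 0.3902 m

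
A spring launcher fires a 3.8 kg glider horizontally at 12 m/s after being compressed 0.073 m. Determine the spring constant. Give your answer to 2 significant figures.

k = 100000 N/m

Energy stored in the spring equals the launch KE: ½kx² = ½mv²
k = mv²/x² = (3.8)(12)²/(0.073)² = 102683 N/m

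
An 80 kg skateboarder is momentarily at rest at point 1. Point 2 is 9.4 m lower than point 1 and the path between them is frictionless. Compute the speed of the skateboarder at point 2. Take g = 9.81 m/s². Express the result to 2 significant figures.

Equating total energy at the two states: mgh = ½mv²
v = √(2gh) = √(2 × 9.81 × 9.4) = √184.43 = 13.58 m/s

v = 14 m/s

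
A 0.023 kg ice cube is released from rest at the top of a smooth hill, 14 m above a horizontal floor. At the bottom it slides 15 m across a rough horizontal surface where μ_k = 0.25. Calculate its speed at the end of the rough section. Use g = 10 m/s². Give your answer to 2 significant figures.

Energy bookkeeping (friction removes W_f = μ_k N d):
mgh = ½mv² + μ_k m g d
W_f = μ_k mg d = (0.25)(0.023)(10)(15) = 0.8625 J
½mv² = mgh − W_f = 3.2200 − 0.8625 = 2.3575 J
v = √(2 × 2.3575/0.023) = 14.32 m/s

v = 14 m/s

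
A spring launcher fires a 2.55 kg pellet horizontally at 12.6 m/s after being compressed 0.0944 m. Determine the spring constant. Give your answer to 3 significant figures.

Energy stored in the spring equals the launch KE: ½kx² = ½mv²
k = mv²/x² = (2.55)(12.6)²/(0.0944)² = 45429 N/m

k = 45400 N/m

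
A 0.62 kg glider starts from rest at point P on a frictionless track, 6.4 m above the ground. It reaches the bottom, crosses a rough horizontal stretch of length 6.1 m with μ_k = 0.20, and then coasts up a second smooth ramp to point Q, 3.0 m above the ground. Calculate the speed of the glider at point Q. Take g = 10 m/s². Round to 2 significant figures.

v = 6.6 m/s

Energy at P: mgh₁ = (0.62)(10)(6.4) = 39.680 J
Friction loss: W_f = μ_k mg d = 7.564 J
At Q: ½mv² + mgh₂ = mgh₁ − W_f
½mv² = 39.680 − 7.564 − 18.600 = 13.516 J
v = √(2 × 13.516/0.62) = 6.603 m/s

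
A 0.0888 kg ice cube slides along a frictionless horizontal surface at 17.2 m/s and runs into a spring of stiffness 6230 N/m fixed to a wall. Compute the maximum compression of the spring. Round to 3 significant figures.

Conservation of energy between contact and max compression: ½mv² = ½kx²
x = v√(m/k) = 17.2 × √(0.0888/6230) = 0.06494 m

x = 0.0649 m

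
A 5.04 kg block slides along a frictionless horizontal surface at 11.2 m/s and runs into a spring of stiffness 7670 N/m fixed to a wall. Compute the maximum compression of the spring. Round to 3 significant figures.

All KE is stored as spring PE at maximum compression: ½mv² = ½kx²
x = v√(m/k) = 11.2 × √(5.04/7670) = 0.2871 m

x = 0.287 m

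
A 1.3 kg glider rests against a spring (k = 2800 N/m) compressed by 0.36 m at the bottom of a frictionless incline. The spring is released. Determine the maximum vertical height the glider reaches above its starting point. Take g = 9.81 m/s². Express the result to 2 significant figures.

h = 14 m

All spring PE becomes gravitational PE at the highest point: ½kx² = mgh
h = kx²/(2mg) = (2800)(0.36)²/(2 × 1.3 × 9.81) = 14.23 m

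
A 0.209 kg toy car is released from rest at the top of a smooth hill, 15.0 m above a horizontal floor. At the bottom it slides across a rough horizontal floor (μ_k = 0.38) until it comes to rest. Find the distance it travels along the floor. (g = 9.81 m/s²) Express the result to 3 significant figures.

d = 39.5 m

Energy bookkeeping (friction removes W_f = μ_k N d):
At rest all PE has been dissipated by friction: mgh = μ_k m g d
d = h/μ_k = 15.0/0.38 = 39.47 m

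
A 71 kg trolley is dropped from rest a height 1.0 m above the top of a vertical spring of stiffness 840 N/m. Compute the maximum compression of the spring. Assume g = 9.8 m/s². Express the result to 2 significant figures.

Measuring PE from the top of the relaxed spring, at max compression the trolley has dropped H + x with zero KE, so:
mg(H + x) = ½kx²
½(840)x² − (71)(9.8)x − (71)(9.8)(1.0) = 0
420.0x² − 695.8x − 695.8 = 0
x = [695.8 + √(484138 + 1.1689e+06)]/(2 × 420.0) = 2.359 m

x = 2.4 m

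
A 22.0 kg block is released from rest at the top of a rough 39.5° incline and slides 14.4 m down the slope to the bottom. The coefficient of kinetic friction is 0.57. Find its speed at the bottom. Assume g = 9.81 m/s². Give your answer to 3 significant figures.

v = 7.45 m/s

Energy: mgh = ½mv² + W_f, with h = L sinθ and W_f = μ_k (mg cosθ) L
mgh = mgL sinθ = (22.0)(9.81)(14.4)sin39.5° = 1976.8 J
W_f = μ_k mg cosθ · L = (0.57)(22.0)(9.81)cos39.5°·14.4 = 1367 J
½mv² = 1976.8 − 1367 = 609.91 J
v = √(2 × 609.91/22.0) = 7.446 m/s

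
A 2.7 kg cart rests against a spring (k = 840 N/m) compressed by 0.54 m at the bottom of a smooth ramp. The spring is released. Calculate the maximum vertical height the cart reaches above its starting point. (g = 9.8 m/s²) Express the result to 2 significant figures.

h = 4.6 m

Energy conservation from release to the highest point: ½kx² = mgh
h = kx²/(2mg) = (840)(0.54)²/(2 × 2.7 × 9.8) = 4.629 m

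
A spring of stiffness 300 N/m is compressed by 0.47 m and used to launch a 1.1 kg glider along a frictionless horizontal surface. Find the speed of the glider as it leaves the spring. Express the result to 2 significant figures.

The glider leaves the spring when the spring is at natural length, so ½kx² = ½mv²
v = x√(k/m) = 0.47 × √(300/1.1) = 7.762 m/s

v = 7.8 m/s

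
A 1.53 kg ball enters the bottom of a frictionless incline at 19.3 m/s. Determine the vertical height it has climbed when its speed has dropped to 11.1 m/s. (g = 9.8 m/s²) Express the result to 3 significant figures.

h = 12.7 m

Energy balance between the two points: ½mv₁² = ½mv₂² + mgh
h = (v₁² − v₂²)/(2g) = (19.3² − 11.1²)/(2 × 9.8) = 12.72 m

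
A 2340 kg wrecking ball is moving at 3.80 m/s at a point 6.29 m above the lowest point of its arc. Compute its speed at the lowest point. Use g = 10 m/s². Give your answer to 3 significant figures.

v = 11.8 m/s

Equating total energy at the two states: ½mv₀² + mgh = ½mv²
The mass cancels from both sides.
v² = v₀² + 2gh = (3.80)² + 2(10)(6.29) = 140.24
v = √140.24 = 11.84 m/s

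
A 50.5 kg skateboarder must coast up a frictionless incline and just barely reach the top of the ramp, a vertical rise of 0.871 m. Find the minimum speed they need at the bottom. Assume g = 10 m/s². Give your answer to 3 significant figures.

v = 4.17 m/s

At the top they are momentarily at rest, so all KE converts to PE: ½mv² = mgh
v = √(2gh) = √(2 × 10 × 0.871) = 4.174 m/s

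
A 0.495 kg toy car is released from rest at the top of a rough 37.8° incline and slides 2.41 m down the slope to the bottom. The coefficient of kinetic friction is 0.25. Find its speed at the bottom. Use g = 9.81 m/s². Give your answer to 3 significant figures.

Work–energy: mg(L sinθ) − μ_k(mg cosθ)L = ½mv²
mgh = mgL sinθ = (0.495)(9.81)(2.41)sin37.8° = 7.1728 J
W_f = μ_k mg cosθ · L = (0.25)(0.495)(9.81)cos37.8°·2.41 = 2.312 J
½mv² = 7.1728 − 2.312 = 4.8610 J
v = √(2 × 4.8610/0.495) = 4.432 m/s

v = 4.43 m/s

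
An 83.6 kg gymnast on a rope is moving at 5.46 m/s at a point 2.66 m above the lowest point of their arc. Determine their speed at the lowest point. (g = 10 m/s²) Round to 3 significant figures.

v = 9.11 m/s

Energy conservation between the two points: ½mv₀² + mgh = ½mv²
The mass cancels from both sides.
v² = v₀² + 2gh = (5.46)² + 2(10)(2.66) = 83.012
v = √83.012 = 9.111 m/s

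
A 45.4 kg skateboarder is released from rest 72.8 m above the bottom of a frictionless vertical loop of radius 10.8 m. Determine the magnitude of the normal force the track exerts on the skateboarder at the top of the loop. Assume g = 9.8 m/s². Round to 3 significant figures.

N = 3770 N

Energy from release to top (height 2r): mgh = ½mv_top² + mg(2r)
v_top² = 2g(h − 2r) = 2(9.8)(72.8 − 21.60) = 1003.5 m²/s²
At the top, both N and weight point toward the centre: N + mg = mv_top²/r
N = m(v_top²/r − g) = 45.4(1003.5/10.8 − 9.8) = 3774 N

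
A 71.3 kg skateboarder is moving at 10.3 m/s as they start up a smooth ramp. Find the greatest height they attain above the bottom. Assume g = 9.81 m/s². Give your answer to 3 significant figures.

h = 5.41 m

By energy conservation, ½mv² = mgh
h = v²/(2g) = 10.3²/(2 × 9.81) = 5.407 m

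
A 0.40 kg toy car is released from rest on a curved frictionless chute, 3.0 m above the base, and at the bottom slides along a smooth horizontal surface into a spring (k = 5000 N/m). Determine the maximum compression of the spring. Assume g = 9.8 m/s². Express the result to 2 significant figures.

Gravitational PE at the top equals spring PE at max compression: mgh = ½kx²
x = √(2mgh/k) = √(2 × 0.40 × 9.8 × 3.0 / 5000) = 0.06859 m

x = 0.069 m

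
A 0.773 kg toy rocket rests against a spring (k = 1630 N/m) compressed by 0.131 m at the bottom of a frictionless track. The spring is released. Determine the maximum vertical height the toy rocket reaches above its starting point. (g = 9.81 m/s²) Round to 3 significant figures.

h = 1.84 m

Energy conservation from release to the highest point: ½kx² = mgh
h = kx²/(2mg) = (1630)(0.131)²/(2 × 0.773 × 9.81) = 1.844 m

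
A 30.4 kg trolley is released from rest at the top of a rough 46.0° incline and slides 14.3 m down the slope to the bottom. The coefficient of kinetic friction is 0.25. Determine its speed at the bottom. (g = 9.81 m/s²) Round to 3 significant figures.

v = 12.4 m/s

Energy: mgh = ½mv² + W_f, with h = L sinθ and W_f = μ_k (mg cosθ) L
mgh = mgL sinθ = (30.4)(9.81)(14.3)sin46.0° = 3067.7 J
W_f = μ_k mg cosθ · L = (0.25)(30.4)(9.81)cos46.0°·14.3 = 740.6 J
½mv² = 3067.7 − 740.6 = 2327.1 J
v = √(2 × 2327.1/30.4) = 12.37 m/s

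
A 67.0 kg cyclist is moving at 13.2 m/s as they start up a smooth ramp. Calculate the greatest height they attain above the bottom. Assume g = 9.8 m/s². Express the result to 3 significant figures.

By energy conservation, ½mv² = mgh
h = v²/(2g) = 13.2²/(2 × 9.8) = 8.890 m

h = 8.89 m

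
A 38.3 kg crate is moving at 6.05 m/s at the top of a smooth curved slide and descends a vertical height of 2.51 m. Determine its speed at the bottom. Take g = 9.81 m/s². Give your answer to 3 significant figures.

v = 9.27 m/s

Energy conservation between the two points: ½mv₀² + mgh = ½mv²
v² = v₀² + 2gh = (6.05)² + 2(9.81)(2.51) = 85.849
v = √85.849 = 9.265 m/s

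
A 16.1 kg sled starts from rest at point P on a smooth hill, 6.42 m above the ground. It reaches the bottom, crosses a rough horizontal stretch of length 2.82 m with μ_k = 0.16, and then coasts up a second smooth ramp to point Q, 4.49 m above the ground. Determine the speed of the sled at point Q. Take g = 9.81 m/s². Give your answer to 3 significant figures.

v = 5.39 m/s

Energy at P: mgh₁ = (16.1)(9.81)(6.42) = 1014.0 J
Friction loss: W_f = μ_k mg d = 71.26 J
At Q: ½mv² + mgh₂ = mgh₁ − W_f
½mv² = 1014.0 − 71.26 − 709.16 = 233.56 J
v = √(2 × 233.56/16.1) = 5.386 m/s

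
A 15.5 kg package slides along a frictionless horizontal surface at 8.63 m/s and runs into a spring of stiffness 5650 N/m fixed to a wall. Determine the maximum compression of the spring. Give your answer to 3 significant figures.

x = 0.452 m

Conservation of energy between contact and max compression: ½mv² = ½kx²
x = v√(m/k) = 8.63 × √(15.5/5650) = 0.4520 m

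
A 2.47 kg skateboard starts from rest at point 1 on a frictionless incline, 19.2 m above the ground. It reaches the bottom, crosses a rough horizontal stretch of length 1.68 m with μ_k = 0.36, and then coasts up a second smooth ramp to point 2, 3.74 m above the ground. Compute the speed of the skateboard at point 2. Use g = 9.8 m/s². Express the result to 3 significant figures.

Energy at 1: mgh₁ = (2.47)(9.8)(19.2) = 464.76 J
Friction loss: W_f = μ_k mg d = 14.64 J
At 2: ½mv² + mgh₂ = mgh₁ − W_f
½mv² = 464.76 − 14.64 − 90.530 = 359.58 J
v = √(2 × 359.58/2.47) = 17.06 m/s

v = 17.1 m/s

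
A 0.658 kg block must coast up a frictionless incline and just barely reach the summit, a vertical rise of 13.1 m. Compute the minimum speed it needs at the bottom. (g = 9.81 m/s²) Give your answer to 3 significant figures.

v = 16.0 m/s

At the top it is momentarily at rest, so all KE converts to PE: ½mv² = mgh
v = √(2gh) = √(2 × 9.81 × 13.1) = 16.03 m/s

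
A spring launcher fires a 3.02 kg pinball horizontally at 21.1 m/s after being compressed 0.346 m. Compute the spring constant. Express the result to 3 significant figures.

k = 11200 N/m

Energy stored in the spring equals the launch KE: ½kx² = ½mv²
k = mv²/x² = (3.02)(21.1)²/(0.346)² = 11231 N/m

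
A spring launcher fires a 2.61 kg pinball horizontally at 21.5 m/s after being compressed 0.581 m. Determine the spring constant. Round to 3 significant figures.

Energy stored in the spring equals the launch KE: ½kx² = ½mv²
k = mv²/x² = (2.61)(21.5)²/(0.581)² = 3574 N/m

k = 3570 N/m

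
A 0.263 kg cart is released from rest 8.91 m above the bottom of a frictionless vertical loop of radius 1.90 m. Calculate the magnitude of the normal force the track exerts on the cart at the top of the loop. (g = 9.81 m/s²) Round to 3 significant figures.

N = 11.3 N

Energy from release to top (height 2r): mgh = ½mv_top² + mg(2r)
v_top² = 2g(h − 2r) = 2(9.81)(8.91 − 3.800) = 100.26 m²/s²
At the top, both N and weight point toward the centre: N + mg = mv_top²/r
N = m(v_top²/r − g) = 0.263(100.26/1.90 − 9.81) = 11.30 N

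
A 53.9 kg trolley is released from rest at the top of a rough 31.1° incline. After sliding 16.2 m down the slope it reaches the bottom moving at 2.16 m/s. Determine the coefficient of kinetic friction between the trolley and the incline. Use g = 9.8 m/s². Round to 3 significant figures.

Energy balance down the incline: mg L sinθ − ½mv² = μ_k (mg cosθ) L
mgL sinθ = 4420.1 J; ½mv² = 125.74 J
W_f = 4420.1 − 125.74 = 4294 J
μ_k = W_f/(mg cosθ · L) = 4294/(452.3 × 16.2) = 0.5861

μ_k = 0.586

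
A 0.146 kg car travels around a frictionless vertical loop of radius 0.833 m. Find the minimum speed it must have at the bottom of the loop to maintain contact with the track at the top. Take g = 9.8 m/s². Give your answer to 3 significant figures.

v = 6.39 m/s

At the top: mg = mv_top²/r ⇒ v_top² = gr = 8.163 m²/s²
Energy from bottom to top (height 2r): ½mv_bot² = ½mv_top² + mg(2r)
v_bot² = gr + 4gr = 5gr = 40.82
v_bot = √(5gr) = 6.389 m/s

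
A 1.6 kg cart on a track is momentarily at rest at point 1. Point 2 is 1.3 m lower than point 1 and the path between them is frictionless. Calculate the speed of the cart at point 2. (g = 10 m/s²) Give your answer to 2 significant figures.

v = 5.1 m/s

By conservation of mechanical energy, mgh = ½mv²
The mass cancels from both sides.
v = √(2gh) = √(2 × 10 × 1.3) = √26.000 = 5.099 m/s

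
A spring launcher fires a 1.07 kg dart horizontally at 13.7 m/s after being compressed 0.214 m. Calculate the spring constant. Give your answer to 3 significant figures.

Spring PE at full compression equals KE at release: ½kx² = ½mv²
k = mv²/x² = (1.07)(13.7)²/(0.214)² = 4385 N/m

k = 4390 N/m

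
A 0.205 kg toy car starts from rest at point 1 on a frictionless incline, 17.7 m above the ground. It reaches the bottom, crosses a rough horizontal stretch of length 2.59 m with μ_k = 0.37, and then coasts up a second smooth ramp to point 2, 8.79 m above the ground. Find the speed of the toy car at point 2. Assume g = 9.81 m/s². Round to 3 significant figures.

v = 12.5 m/s

Energy at 1: mgh₁ = (0.205)(9.81)(17.7) = 35.596 J
Friction loss: W_f = μ_k mg d = 1.927 J
At 2: ½mv² + mgh₂ = mgh₁ − W_f
½mv² = 35.596 − 1.927 − 17.677 = 15.991 J
v = √(2 × 15.991/0.205) = 12.49 m/s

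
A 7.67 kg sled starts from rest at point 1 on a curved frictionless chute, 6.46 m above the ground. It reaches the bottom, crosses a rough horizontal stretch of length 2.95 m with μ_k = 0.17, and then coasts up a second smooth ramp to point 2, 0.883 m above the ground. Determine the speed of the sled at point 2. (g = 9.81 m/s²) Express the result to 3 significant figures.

v = 9.98 m/s

Energy at 1: mgh₁ = (7.67)(9.81)(6.46) = 486.07 J
Friction loss: W_f = μ_k mg d = 37.73 J
At 2: ½mv² + mgh₂ = mgh₁ − W_f
½mv² = 486.07 − 37.73 − 66.439 = 381.89 J
v = √(2 × 381.89/7.67) = 9.979 m/s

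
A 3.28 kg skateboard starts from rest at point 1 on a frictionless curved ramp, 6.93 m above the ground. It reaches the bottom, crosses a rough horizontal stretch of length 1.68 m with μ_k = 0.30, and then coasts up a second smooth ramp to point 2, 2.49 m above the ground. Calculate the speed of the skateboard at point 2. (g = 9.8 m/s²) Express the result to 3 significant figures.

Energy at 1: mgh₁ = (3.28)(9.8)(6.93) = 222.76 J
Friction loss: W_f = μ_k mg d = 16.20 J
At 2: ½mv² + mgh₂ = mgh₁ − W_f
½mv² = 222.76 − 16.20 − 80.039 = 126.52 J
v = √(2 × 126.52/3.28) = 8.783 m/s

v = 8.78 m/s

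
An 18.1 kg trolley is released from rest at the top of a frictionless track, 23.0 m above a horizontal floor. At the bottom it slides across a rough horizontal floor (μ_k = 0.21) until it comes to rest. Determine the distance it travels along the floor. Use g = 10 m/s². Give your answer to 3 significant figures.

Energy bookkeeping (friction removes W_f = μ_k N d):
At rest all PE has been dissipated by friction: mgh = μ_k m g d
d = h/μ_k = 23.0/0.21 = 109.5 m

d = 110 m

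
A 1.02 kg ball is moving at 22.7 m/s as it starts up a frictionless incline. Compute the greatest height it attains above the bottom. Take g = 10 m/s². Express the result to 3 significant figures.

By energy conservation, ½mv² = mgh
h = v²/(2g) = 22.7²/(2 × 10) = 25.76 m

h = 25.8 m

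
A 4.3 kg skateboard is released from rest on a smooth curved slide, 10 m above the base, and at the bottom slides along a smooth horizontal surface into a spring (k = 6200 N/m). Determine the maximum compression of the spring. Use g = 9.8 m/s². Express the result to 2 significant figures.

At max compression the skateboard is momentarily at rest: mgh = ½kx²
x = √(2mgh/k) = √(2 × 4.3 × 9.8 × 10 / 6200) = 0.3687 m

x = 0.37 m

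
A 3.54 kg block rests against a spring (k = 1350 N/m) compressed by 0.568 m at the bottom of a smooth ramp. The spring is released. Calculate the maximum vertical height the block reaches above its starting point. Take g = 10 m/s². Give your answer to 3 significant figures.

h = 6.15 m

All spring PE becomes gravitational PE at the highest point: ½kx² = mgh
h = kx²/(2mg) = (1350)(0.568)²/(2 × 3.54 × 10) = 6.152 m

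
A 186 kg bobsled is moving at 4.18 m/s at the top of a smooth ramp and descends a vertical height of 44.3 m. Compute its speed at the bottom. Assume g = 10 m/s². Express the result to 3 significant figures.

Energy conservation between the two points: ½mv₀² + mgh = ½mv²
The mass cancels from both sides.
v² = v₀² + 2gh = (4.18)² + 2(10)(44.3) = 903.47
v = √903.47 = 30.06 m/s

v = 30.1 m/s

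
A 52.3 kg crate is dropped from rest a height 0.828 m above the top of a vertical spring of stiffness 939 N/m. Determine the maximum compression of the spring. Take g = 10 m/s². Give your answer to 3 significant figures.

Measuring PE from the top of the relaxed spring, at max compression the crate has dropped H + x with zero KE, so:
mg(H + x) = ½kx²
½(939)x² − (52.3)(10)x − (52.3)(10)(0.828) = 0
469.5x² − 523.0x − 433.0 = 0
x = [523.0 + √(273529 + 813257)]/(2 × 469.5) = 1.667 m

x = 1.67 m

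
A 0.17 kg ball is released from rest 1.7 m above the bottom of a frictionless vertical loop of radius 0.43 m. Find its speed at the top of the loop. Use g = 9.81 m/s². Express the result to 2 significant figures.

v = 4.1 m/s

Energy conservation: mgh = ½mv_top² + mg(2r)
v_top² = 2g(h − 2r) = 2(9.81)(1.7 − 0.8600) = 16.48
v_top = 4.060 m/s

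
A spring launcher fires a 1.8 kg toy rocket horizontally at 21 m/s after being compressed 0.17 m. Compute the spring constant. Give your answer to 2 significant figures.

k = 27000 N/m

Energy stored in the spring equals the launch KE: ½kx² = ½mv²
k = mv²/x² = (1.8)(21)²/(0.17)² = 27467 N/m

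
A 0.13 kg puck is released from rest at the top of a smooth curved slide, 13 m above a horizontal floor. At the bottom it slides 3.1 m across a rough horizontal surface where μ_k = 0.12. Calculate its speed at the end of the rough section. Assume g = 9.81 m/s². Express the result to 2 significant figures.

v = 16 m/s

Energy at the top = energy at the end + work done against friction:
mgh = ½mv² + μ_k m g d
W_f = μ_k mg d = (0.12)(0.13)(9.81)(3.1) = 0.4744 J
½mv² = mgh − W_f = 16.579 − 0.4744 = 16.104 J
v = √(2 × 16.104/0.13) = 15.74 m/s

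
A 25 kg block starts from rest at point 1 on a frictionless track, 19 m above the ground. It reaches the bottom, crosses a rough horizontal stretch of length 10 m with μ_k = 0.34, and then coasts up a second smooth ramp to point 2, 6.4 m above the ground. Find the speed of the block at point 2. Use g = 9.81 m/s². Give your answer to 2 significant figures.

Energy at 1: mgh₁ = (25)(9.81)(19) = 4659.8 J
Friction loss: W_f = μ_k mg d = 833.9 J
At 2: ½mv² + mgh₂ = mgh₁ − W_f
½mv² = 4659.8 − 833.9 − 1569.6 = 2256.3 J
v = √(2 × 2256.3/25) = 13.44 m/s

v = 13 m/s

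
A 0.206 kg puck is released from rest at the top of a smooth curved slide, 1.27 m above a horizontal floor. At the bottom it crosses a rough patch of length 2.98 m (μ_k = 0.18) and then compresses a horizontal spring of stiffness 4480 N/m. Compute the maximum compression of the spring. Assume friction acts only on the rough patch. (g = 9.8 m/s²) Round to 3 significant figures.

Initial energy: E₁ = mgh = (0.206)(9.8)(1.27) = 2.5639 J
Friction removes W_f = μ_k mg d = (0.18)(0.206)(9.8)(2.98) = 1.083 J
Energy reaching the spring: E = 2.5639 − 1.083 = 1.4810 J
At max compression ½kx² = E ⇒ x = √(2E/k) = √(2 × 1.4810/4480) = 0.02571 m

x = 0.0257 m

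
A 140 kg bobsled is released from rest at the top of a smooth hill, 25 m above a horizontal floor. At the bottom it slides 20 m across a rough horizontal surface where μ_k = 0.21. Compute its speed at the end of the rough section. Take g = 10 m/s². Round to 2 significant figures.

v = 20 m/s

Energy at the top = energy at the end + work done against friction:
mgh = ½mv² + μ_k m g d
W_f = μ_k mg d = (0.21)(140)(10)(20) = 5880 J
½mv² = mgh − W_f = 35000 − 5880 = 29120 J
v = √(2 × 29120/140) = 20.40 m/s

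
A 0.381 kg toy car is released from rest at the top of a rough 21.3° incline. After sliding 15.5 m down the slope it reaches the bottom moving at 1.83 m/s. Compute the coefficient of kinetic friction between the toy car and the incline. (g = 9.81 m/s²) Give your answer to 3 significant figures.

μ_k = 0.378

Energy balance down the incline: mg L sinθ − ½mv² = μ_k (mg cosθ) L
mgL sinθ = 21.044 J; ½mv² = 0.63797 J
W_f = 21.044 − 0.63797 = 20.41 J
μ_k = W_f/(mg cosθ · L) = 20.41/(3.482 × 15.5) = 0.3781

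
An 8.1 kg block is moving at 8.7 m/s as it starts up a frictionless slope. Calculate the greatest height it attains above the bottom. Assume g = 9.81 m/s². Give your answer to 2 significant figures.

h = 3.9 m

Setting KE at the bottom equal to PE gained: ½mv² = mgh
h = v²/(2g) = 8.7²/(2 × 9.81) = 3.858 m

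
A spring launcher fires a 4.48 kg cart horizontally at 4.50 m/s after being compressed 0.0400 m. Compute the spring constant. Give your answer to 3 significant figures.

k = 56700 N/m

Spring PE at full compression equals KE at release: ½kx² = ½mv²
k = mv²/x² = (4.48)(4.50)²/(0.0400)² = 56700 N/m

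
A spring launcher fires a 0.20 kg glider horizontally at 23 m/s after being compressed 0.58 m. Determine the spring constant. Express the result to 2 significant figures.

Spring PE at full compression equals KE at release: ½kx² = ½mv²
k = mv²/x² = (0.20)(23)²/(0.58)² = 314.5 N/m

k = 310 N/m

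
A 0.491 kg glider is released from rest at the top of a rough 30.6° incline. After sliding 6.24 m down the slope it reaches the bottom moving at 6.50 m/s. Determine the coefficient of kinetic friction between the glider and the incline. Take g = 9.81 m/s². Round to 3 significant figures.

Energy balance down the incline: mg L sinθ − ½mv² = μ_k (mg cosθ) L
mgL sinθ = 15.300 J; ½mv² = 10.372 J
W_f = 15.300 − 10.372 = 4.928 J
μ_k = W_f/(mg cosθ · L) = 4.928/(4.146 × 6.24) = 0.1905

μ_k = 0.190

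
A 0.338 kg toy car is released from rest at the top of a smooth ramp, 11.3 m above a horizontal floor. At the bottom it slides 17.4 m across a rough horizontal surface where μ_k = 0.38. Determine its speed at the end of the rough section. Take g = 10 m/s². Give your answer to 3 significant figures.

Applying the work–energy principle:
mgh = ½mv² + μ_k m g d
W_f = μ_k mg d = (0.38)(0.338)(10)(17.4) = 22.35 J
½mv² = mgh − W_f = 38.194 − 22.35 = 15.845 J
v = √(2 × 15.845/0.338) = 9.683 m/s

v = 9.68 m/s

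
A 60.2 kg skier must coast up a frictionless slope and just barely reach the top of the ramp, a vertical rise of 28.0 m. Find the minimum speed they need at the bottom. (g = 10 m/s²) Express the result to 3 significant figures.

v = 23.7 m/s

At the top they are momentarily at rest, so all KE converts to PE: ½mv² = mgh
v = √(2gh) = √(2 × 10 × 28.0) = 23.66 m/s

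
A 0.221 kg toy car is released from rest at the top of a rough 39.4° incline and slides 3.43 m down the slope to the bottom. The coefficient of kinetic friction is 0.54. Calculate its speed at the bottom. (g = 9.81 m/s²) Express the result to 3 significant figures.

v = 3.83 m/s

Work–energy: mg(L sinθ) − μ_k(mg cosθ)L = ½mv²
mgh = mgL sinθ = (0.221)(9.81)(3.43)sin39.4° = 4.7200 J
W_f = μ_k mg cosθ · L = (0.54)(0.221)(9.81)cos39.4°·3.43 = 3.103 J
½mv² = 4.7200 − 3.103 = 1.6171 J
v = √(2 × 1.6171/0.221) = 3.825 m/s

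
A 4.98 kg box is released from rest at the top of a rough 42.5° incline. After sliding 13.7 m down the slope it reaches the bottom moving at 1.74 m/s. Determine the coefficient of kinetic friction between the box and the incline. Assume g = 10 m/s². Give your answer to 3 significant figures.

The energy dissipated by friction is the PE lost minus the KE gained:
mgL sinθ = 460.93 J; ½mv² = 7.5387 J
W_f = 460.93 − 7.5387 = 453.4 J
μ_k = W_f/(mg cosθ · L) = 453.4/(36.72 × 13.7) = 0.9013

μ_k = 0.901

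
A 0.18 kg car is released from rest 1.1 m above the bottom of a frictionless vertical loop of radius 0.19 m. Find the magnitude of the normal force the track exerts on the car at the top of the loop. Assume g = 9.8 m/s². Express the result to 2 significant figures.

N = 12 N

Energy from release to top (height 2r): mgh = ½mv_top² + mg(2r)
v_top² = 2g(h − 2r) = 2(9.8)(1.1 − 0.3800) = 14.112 m²/s²
At the top, both N and weight point toward the centre: N + mg = mv_top²/r
N = m(v_top²/r − g) = 0.18(14.112/0.19 − 9.8) = 11.61 N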